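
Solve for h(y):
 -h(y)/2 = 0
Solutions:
 h(y) = 0


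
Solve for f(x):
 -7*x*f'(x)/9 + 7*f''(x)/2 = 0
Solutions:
 f(x) = C1 + C2*erfi(x/3)


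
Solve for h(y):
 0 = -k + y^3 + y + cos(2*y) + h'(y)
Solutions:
 h(y) = C1 + k*y - y^4/4 - y^2/2 - sin(2*y)/2


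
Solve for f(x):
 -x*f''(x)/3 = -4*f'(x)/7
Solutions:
 f(x) = C1 + C2*x^(19/7)


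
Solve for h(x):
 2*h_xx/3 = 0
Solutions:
 h(x) = C1 + C2*x


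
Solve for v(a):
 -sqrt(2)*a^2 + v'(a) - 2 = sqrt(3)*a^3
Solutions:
 v(a) = C1 + sqrt(3)*a^4/4 + sqrt(2)*a^3/3 + 2*a


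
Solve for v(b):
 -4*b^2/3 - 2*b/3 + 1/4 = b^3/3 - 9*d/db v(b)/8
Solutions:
 v(b) = C1 + 2*b^4/27 + 32*b^3/81 + 8*b^2/27 - 2*b/9


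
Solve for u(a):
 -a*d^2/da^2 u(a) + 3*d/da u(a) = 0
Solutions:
 u(a) = C1 + C2*a^4


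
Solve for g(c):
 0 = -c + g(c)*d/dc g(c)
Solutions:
 g(c) = -sqrt(C1 + c^2)
 g(c) = sqrt(C1 + c^2)


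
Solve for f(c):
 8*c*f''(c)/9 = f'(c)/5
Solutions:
 f(c) = C1 + C2*c^(49/40)


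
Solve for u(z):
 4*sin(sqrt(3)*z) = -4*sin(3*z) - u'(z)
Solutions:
 u(z) = C1 + 4*cos(3*z)/3 + 4*sqrt(3)*cos(sqrt(3)*z)/3


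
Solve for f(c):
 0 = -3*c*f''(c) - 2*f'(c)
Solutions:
 f(c) = C1 + C2*c^(1/3)


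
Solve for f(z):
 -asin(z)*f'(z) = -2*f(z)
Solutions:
 f(z) = C1*exp(2*Integral(1/asin(z), z))


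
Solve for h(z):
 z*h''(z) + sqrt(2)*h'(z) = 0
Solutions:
 h(z) = C1 + C2*z^(1 - sqrt(2))


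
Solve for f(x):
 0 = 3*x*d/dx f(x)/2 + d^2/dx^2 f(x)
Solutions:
 f(x) = C1 + C2*erf(sqrt(3)*x/2)


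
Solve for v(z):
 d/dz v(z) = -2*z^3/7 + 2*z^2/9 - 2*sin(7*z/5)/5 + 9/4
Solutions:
 v(z) = C1 - z^4/14 + 2*z^3/27 + 9*z/4 + 2*cos(7*z/5)/7


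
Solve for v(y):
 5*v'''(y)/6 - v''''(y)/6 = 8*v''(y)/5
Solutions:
 v(y) = C1 + C2*y + (C3*sin(sqrt(335)*y/10) + C4*cos(sqrt(335)*y/10))*exp(5*y/2)


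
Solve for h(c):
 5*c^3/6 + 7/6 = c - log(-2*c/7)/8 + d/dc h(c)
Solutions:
 h(c) = C1 + 5*c^4/24 - c^2/2 + c*log(-c)/8 + c*(-3*log(7) + 3*log(2) + 25)/24


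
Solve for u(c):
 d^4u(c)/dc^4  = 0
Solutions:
 u(c) = C1 + C2*c + C3*c^2 + C4*c^3


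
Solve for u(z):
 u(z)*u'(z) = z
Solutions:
 u(z) = -sqrt(C1 + z^2)
 u(z) = sqrt(C1 + z^2)


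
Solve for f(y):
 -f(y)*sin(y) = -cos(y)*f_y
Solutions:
 f(y) = C1/cos(y)


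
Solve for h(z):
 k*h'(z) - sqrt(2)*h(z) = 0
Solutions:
 h(z) = C1*exp(sqrt(2)*z/k)


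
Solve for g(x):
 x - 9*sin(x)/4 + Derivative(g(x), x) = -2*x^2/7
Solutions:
 g(x) = C1 - 2*x^3/21 - x^2/2 - 9*cos(x)/4


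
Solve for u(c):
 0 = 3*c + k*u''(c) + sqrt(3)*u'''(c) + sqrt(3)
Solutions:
 u(c) = C1 + C2*c + C3*exp(-sqrt(3)*c*k/3) - c^3/(2*k) + sqrt(3)*c^2*(-1 + 3/k)/(2*k)


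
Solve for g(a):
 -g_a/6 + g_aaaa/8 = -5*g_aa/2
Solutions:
 g(a) = C1 + C2*exp(6^(1/3)*a*(-(3 + sqrt(6009))^(1/3) + 10*6^(1/3)/(3 + sqrt(6009))^(1/3))/6)*sin(2^(1/3)*3^(1/6)*a*(5*2^(1/3)/(3 + sqrt(6009))^(1/3) + 3^(2/3)*(3 + sqrt(6009))^(1/3)/6)) + C3*exp(6^(1/3)*a*(-(3 + sqrt(6009))^(1/3) + 10*6^(1/3)/(3 + sqrt(6009))^(1/3))/6)*cos(2^(1/3)*3^(1/6)*a*(5*2^(1/3)/(3 + sqrt(6009))^(1/3) + 3^(2/3)*(3 + sqrt(6009))^(1/3)/6)) + C4*exp(-6^(1/3)*a*(-(3 + sqrt(6009))^(1/3) + 10*6^(1/3)/(3 + sqrt(6009))^(1/3))/3)


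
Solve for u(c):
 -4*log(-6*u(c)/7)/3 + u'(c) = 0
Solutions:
 -3*Integral(1/(log(-_y) - log(7) + log(6)), (_y, u(c)))/4 = C1 - c


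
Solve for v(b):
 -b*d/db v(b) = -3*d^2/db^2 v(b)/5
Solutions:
 v(b) = C1 + C2*erfi(sqrt(30)*b/6)


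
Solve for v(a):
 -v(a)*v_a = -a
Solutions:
 v(a) = -sqrt(C1 + a^2)
 v(a) = sqrt(C1 + a^2)


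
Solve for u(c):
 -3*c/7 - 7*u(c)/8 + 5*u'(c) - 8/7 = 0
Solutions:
 u(c) = C1*exp(7*c/40) - 24*c/49 - 1408/343


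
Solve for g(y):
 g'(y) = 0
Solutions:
 g(y) = C1


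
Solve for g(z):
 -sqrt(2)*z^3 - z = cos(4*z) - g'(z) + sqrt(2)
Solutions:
 g(z) = C1 + sqrt(2)*z^4/4 + z^2/2 + sqrt(2)*z + sin(4*z)/4


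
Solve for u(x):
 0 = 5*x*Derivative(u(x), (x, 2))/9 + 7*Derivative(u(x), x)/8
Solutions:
 u(x) = C1 + C2/x^(23/40)


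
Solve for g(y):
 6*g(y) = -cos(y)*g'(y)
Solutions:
 g(y) = C1*(sin(y)^3 - 3*sin(y)^2 + 3*sin(y) - 1)/(sin(y)^3 + 3*sin(y)^2 + 3*sin(y) + 1)


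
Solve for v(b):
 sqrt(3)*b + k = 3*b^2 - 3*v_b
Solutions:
 v(b) = C1 + b^3/3 - sqrt(3)*b^2/6 - b*k/3


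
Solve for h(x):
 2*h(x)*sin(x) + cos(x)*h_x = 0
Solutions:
 h(x) = C1*cos(x)^2


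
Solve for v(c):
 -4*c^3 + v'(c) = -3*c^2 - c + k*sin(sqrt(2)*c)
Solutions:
 v(c) = C1 + c^4 - c^3 - c^2/2 - sqrt(2)*k*cos(sqrt(2)*c)/2


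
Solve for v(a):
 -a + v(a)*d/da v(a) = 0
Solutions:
 v(a) = -sqrt(C1 + a^2)
 v(a) = sqrt(C1 + a^2)


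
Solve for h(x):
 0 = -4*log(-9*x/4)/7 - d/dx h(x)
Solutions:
 h(x) = C1 - 4*x*log(-x)/7 + 4*x*(-2*log(3) + 1 + 2*log(2))/7


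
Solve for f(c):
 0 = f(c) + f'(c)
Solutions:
 f(c) = C1*exp(-c)


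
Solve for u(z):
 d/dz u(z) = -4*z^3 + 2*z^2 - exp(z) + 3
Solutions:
 u(z) = C1 - z^4 + 2*z^3/3 + 3*z - exp(z)


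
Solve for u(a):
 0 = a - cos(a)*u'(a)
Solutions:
 u(a) = C1 + Integral(a/cos(a), a)


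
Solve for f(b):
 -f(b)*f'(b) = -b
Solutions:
 f(b) = -sqrt(C1 + b^2)
 f(b) = sqrt(C1 + b^2)


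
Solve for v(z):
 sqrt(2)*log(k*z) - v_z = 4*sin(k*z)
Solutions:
 v(z) = C1 + sqrt(2)*z*(log(k*z) - 1) - 4*Piecewise((-cos(k*z)/k, Ne(k, 0)), (0, True))


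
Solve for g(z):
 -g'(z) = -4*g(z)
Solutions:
 g(z) = C1*exp(4*z)


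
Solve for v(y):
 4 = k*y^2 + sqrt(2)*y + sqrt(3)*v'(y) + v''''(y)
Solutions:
 v(y) = C1 + C4*exp(-3^(1/6)*y) - sqrt(3)*k*y^3/9 - sqrt(6)*y^2/6 + 4*sqrt(3)*y/3 + (C2*sin(3^(2/3)*y/2) + C3*cos(3^(2/3)*y/2))*exp(3^(1/6)*y/2)


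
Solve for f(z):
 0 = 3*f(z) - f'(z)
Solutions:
 f(z) = C1*exp(3*z)


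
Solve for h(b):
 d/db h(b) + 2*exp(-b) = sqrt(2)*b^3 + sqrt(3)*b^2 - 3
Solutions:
 h(b) = C1 + sqrt(2)*b^4/4 + sqrt(3)*b^3/3 - 3*b + 2*exp(-b)


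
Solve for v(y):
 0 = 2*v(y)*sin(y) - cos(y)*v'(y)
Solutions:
 v(y) = C1/cos(y)^2


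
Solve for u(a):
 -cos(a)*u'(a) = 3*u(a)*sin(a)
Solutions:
 u(a) = C1*cos(a)^3


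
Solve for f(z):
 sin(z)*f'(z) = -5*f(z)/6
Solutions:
 f(z) = C1*(cos(z) + 1)^(5/12)/(cos(z) - 1)^(5/12)


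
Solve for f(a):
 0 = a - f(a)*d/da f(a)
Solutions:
 f(a) = -sqrt(C1 + a^2)
 f(a) = sqrt(C1 + a^2)


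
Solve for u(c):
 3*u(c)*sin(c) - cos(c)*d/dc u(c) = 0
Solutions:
 u(c) = C1/cos(c)^3


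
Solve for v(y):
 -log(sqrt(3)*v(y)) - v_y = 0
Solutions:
 2*Integral(1/(2*log(_y) + log(3)), (_y, v(y))) = C1 - y


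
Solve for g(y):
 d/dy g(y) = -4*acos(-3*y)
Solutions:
 g(y) = C1 - 4*y*acos(-3*y) - 4*sqrt(1 - 9*y^2)/3


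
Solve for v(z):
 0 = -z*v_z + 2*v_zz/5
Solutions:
 v(z) = C1 + C2*erfi(sqrt(5)*z/2)


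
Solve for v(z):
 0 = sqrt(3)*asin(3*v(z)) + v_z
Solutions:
 Integral(1/asin(3*_y), (_y, v(z))) = C1 - sqrt(3)*z


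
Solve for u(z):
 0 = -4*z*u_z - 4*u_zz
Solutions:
 u(z) = C1 + C2*erf(sqrt(2)*z/2)


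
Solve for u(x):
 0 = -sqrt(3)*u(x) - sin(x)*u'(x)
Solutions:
 u(x) = C1*(cos(x) + 1)^(sqrt(3)/2)/(cos(x) - 1)^(sqrt(3)/2)


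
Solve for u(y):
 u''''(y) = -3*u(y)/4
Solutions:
 u(y) = (C1*sin(3^(1/4)*y/2) + C2*cos(3^(1/4)*y/2))*exp(-3^(1/4)*y/2) + (C3*sin(3^(1/4)*y/2) + C4*cos(3^(1/4)*y/2))*exp(3^(1/4)*y/2)


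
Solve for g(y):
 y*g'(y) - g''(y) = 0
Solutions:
 g(y) = C1 + C2*erfi(sqrt(2)*y/2)


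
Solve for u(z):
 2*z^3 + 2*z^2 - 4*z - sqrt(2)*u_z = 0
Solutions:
 u(z) = C1 + sqrt(2)*z^4/4 + sqrt(2)*z^3/3 - sqrt(2)*z^2


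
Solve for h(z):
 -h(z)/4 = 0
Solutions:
 h(z) = 0


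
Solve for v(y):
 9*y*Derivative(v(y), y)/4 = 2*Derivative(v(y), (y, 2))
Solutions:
 v(y) = C1 + C2*erfi(3*y/4)


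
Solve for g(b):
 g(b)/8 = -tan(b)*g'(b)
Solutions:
 g(b) = C1/sin(b)^(1/8)


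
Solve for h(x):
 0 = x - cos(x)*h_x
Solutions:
 h(x) = C1 + Integral(x/cos(x), x)


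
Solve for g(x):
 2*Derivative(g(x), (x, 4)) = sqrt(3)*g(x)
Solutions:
 g(x) = C1*exp(-2^(3/4)*3^(1/8)*x/2) + C2*exp(2^(3/4)*3^(1/8)*x/2) + C3*sin(2^(3/4)*3^(1/8)*x/2) + C4*cos(2^(3/4)*3^(1/8)*x/2)


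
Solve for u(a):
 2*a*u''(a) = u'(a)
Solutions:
 u(a) = C1 + C2*a^(3/2)


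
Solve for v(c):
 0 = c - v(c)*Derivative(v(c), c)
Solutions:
 v(c) = -sqrt(C1 + c^2)
 v(c) = sqrt(C1 + c^2)


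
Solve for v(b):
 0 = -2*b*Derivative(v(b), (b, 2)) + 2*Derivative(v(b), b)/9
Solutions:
 v(b) = C1 + C2*b^(10/9)


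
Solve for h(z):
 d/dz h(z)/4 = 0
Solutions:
 h(z) = C1


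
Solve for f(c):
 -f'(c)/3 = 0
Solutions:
 f(c) = C1


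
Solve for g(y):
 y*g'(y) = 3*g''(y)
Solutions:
 g(y) = C1 + C2*erfi(sqrt(6)*y/6)


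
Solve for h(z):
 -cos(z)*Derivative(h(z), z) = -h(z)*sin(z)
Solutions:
 h(z) = C1/cos(z)


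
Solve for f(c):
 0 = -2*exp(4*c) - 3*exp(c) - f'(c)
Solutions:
 f(c) = C1 - exp(4*c)/2 - 3*exp(c)


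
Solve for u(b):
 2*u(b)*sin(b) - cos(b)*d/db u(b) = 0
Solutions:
 u(b) = C1/cos(b)^2


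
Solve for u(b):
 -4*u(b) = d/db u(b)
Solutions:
 u(b) = C1*exp(-4*b)


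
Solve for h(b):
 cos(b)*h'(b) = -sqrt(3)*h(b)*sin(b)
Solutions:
 h(b) = C1*cos(b)^(sqrt(3))


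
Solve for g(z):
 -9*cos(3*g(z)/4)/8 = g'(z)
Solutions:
 9*z/8 - 2*log(sin(3*g(z)/4) - 1)/3 + 2*log(sin(3*g(z)/4) + 1)/3 = C1


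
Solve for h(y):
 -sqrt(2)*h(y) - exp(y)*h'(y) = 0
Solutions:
 h(y) = C1*exp(sqrt(2)*exp(-y))


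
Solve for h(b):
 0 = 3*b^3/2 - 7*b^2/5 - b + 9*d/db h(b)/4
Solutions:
 h(b) = C1 - b^4/6 + 28*b^3/135 + 2*b^2/9


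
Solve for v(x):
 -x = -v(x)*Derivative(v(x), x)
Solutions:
 v(x) = -sqrt(C1 + x^2)
 v(x) = sqrt(C1 + x^2)


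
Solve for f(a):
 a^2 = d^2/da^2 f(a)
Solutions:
 f(a) = C1 + C2*a + a^4/12


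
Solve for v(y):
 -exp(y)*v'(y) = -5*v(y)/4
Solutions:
 v(y) = C1*exp(-5*exp(-y)/4)


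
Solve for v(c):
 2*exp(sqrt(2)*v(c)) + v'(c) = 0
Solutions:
 v(c) = sqrt(2)*(2*log(1/(C1 + 2*c)) - log(2))/4


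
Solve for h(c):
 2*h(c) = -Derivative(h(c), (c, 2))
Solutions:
 h(c) = C1*sin(sqrt(2)*c) + C2*cos(sqrt(2)*c)


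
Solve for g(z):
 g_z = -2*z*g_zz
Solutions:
 g(z) = C1 + C2*sqrt(z)


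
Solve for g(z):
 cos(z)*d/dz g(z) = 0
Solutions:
 g(z) = C1


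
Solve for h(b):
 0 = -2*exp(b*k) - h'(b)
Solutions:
 h(b) = C1 - 2*exp(b*k)/k


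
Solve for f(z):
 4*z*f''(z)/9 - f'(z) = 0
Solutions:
 f(z) = C1 + C2*z^(13/4)


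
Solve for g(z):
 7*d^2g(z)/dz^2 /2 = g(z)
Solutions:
 g(z) = C1*exp(-sqrt(14)*z/7) + C2*exp(sqrt(14)*z/7)


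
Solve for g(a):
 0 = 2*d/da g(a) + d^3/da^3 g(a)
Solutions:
 g(a) = C1 + C2*sin(sqrt(2)*a) + C3*cos(sqrt(2)*a)


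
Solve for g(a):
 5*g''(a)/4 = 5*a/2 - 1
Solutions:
 g(a) = C1 + C2*a + a^3/3 - 2*a^2/5


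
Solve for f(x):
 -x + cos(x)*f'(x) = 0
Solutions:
 f(x) = C1 + Integral(x/cos(x), x)


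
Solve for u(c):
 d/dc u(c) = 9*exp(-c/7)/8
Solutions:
 u(c) = C1 - 63*exp(-c/7)/8


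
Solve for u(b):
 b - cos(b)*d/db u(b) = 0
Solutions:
 u(b) = C1 + Integral(b/cos(b), b)


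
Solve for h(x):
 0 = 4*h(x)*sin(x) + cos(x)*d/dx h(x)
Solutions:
 h(x) = C1*cos(x)^4


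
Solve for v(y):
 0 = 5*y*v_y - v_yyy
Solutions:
 v(y) = C1 + Integral(C2*airyai(5^(1/3)*y) + C3*airybi(5^(1/3)*y), y)


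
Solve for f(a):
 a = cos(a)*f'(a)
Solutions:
 f(a) = C1 + Integral(a/cos(a), a)


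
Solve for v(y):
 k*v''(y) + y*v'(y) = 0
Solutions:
 v(y) = C1 + C2*sqrt(k)*erf(sqrt(2)*y*sqrt(1/k)/2)


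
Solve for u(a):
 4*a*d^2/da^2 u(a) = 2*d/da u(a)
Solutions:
 u(a) = C1 + C2*a^(3/2)


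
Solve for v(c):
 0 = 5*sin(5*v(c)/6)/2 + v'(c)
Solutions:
 5*c/2 + 3*log(cos(5*v(c)/6) - 1)/5 - 3*log(cos(5*v(c)/6) + 1)/5 = C1


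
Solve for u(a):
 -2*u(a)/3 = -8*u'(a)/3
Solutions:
 u(a) = C1*exp(a/4)


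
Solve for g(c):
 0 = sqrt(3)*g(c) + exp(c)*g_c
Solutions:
 g(c) = C1*exp(sqrt(3)*exp(-c))


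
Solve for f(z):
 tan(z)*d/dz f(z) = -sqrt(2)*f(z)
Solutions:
 f(z) = C1/sin(z)^(sqrt(2))


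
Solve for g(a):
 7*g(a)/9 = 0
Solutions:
 g(a) = 0


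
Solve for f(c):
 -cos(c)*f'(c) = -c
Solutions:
 f(c) = C1 + Integral(c/cos(c), c)


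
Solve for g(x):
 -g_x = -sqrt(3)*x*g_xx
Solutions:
 g(x) = C1 + C2*x^(sqrt(3)/3 + 1)


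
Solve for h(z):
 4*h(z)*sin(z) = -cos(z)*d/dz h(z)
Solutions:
 h(z) = C1*cos(z)^4


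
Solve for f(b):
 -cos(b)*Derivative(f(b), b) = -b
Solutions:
 f(b) = C1 + Integral(b/cos(b), b)


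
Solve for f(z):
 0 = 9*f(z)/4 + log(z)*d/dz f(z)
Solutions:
 f(z) = C1*exp(-9*li(z)/4)


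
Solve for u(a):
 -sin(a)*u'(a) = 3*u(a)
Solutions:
 u(a) = C1*(cos(a) + 1)^(3/2)/(cos(a) - 1)^(3/2)


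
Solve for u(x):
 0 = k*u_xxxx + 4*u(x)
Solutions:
 u(x) = C1*exp(-sqrt(2)*x*(-1/k)^(1/4)) + C2*exp(sqrt(2)*x*(-1/k)^(1/4)) + C3*exp(-sqrt(2)*I*x*(-1/k)^(1/4)) + C4*exp(sqrt(2)*I*x*(-1/k)^(1/4))


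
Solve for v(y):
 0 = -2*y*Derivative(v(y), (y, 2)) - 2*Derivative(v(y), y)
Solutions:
 v(y) = C1 + C2*log(y)


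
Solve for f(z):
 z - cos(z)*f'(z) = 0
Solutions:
 f(z) = C1 + Integral(z/cos(z), z)


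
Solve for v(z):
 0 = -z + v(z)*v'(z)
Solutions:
 v(z) = -sqrt(C1 + z^2)
 v(z) = sqrt(C1 + z^2)


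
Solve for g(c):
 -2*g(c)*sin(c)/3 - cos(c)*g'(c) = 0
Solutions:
 g(c) = C1*cos(c)^(2/3)


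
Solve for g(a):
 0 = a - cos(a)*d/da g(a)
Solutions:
 g(a) = C1 + Integral(a/cos(a), a)


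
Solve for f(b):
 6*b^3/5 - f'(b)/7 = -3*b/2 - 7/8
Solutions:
 f(b) = C1 + 21*b^4/10 + 21*b^2/4 + 49*b/8


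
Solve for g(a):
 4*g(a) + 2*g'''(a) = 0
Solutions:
 g(a) = C3*exp(-2^(1/3)*a) + (C1*sin(2^(1/3)*sqrt(3)*a/2) + C2*cos(2^(1/3)*sqrt(3)*a/2))*exp(2^(1/3)*a/2)


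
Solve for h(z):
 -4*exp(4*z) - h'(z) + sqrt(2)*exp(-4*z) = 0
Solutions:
 h(z) = C1 - exp(4*z) - sqrt(2)*exp(-4*z)/4


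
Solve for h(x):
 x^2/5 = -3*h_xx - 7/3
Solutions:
 h(x) = C1 + C2*x - x^4/180 - 7*x^2/18


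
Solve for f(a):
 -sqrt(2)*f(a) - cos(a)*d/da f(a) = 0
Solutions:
 f(a) = C1*(sin(a) - 1)^(sqrt(2)/2)/(sin(a) + 1)^(sqrt(2)/2)


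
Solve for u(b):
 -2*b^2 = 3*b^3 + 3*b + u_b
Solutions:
 u(b) = C1 - 3*b^4/4 - 2*b^3/3 - 3*b^2/2


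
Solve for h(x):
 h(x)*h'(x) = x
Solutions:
 h(x) = -sqrt(C1 + x^2)
 h(x) = sqrt(C1 + x^2)


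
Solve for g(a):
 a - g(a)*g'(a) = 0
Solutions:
 g(a) = -sqrt(C1 + a^2)
 g(a) = sqrt(C1 + a^2)


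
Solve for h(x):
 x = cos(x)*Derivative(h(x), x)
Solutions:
 h(x) = C1 + Integral(x/cos(x), x)


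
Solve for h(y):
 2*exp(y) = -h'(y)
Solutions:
 h(y) = C1 - 2*exp(y)


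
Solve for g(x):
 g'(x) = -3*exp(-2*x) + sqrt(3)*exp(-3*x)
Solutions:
 g(x) = C1 + 3*exp(-2*x)/2 - sqrt(3)*exp(-3*x)/3


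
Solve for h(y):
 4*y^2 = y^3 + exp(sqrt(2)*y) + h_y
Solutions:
 h(y) = C1 - y^4/4 + 4*y^3/3 - sqrt(2)*exp(sqrt(2)*y)/2


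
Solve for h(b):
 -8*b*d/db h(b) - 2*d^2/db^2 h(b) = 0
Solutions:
 h(b) = C1 + C2*erf(sqrt(2)*b)


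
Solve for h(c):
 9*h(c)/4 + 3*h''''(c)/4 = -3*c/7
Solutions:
 h(c) = -4*c/21 + (C1*sin(sqrt(2)*3^(1/4)*c/2) + C2*cos(sqrt(2)*3^(1/4)*c/2))*exp(-sqrt(2)*3^(1/4)*c/2) + (C3*sin(sqrt(2)*3^(1/4)*c/2) + C4*cos(sqrt(2)*3^(1/4)*c/2))*exp(sqrt(2)*3^(1/4)*c/2)


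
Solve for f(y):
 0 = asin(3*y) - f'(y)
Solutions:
 f(y) = C1 + y*asin(3*y) + sqrt(1 - 9*y^2)/3


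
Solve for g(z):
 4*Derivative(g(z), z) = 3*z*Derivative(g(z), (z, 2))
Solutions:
 g(z) = C1 + C2*z^(7/3)


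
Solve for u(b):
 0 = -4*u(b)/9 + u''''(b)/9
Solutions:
 u(b) = C1*exp(-sqrt(2)*b) + C2*exp(sqrt(2)*b) + C3*sin(sqrt(2)*b) + C4*cos(sqrt(2)*b)


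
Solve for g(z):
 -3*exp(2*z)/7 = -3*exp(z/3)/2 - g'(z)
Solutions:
 g(z) = C1 - 9*exp(z/3)/2 + 3*exp(2*z)/14


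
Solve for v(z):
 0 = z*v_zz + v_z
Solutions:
 v(z) = C1 + C2*log(z)


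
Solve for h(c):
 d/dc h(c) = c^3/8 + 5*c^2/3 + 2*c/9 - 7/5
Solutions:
 h(c) = C1 + c^4/32 + 5*c^3/9 + c^2/9 - 7*c/5


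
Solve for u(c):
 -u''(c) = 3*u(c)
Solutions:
 u(c) = C1*sin(sqrt(3)*c) + C2*cos(sqrt(3)*c)


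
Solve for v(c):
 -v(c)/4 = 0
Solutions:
 v(c) = 0


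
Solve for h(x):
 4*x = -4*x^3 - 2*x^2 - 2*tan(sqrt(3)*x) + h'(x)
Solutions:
 h(x) = C1 + x^4 + 2*x^3/3 + 2*x^2 - 2*sqrt(3)*log(cos(sqrt(3)*x))/3


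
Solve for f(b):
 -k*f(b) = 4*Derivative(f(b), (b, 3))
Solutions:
 f(b) = C1*exp(2^(1/3)*b*(-k)^(1/3)/2) + C2*exp(2^(1/3)*b*(-k)^(1/3)*(-1 + sqrt(3)*I)/4) + C3*exp(-2^(1/3)*b*(-k)^(1/3)*(1 + sqrt(3)*I)/4)


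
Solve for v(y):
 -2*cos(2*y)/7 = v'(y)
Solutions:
 v(y) = C1 - sin(2*y)/7


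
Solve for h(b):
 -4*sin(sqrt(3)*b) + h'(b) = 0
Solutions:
 h(b) = C1 - 4*sqrt(3)*cos(sqrt(3)*b)/3


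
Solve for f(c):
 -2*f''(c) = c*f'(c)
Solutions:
 f(c) = C1 + C2*erf(c/2)


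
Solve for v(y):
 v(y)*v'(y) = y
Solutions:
 v(y) = -sqrt(C1 + y^2)
 v(y) = sqrt(C1 + y^2)


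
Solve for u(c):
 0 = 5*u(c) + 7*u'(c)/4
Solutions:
 u(c) = C1*exp(-20*c/7)


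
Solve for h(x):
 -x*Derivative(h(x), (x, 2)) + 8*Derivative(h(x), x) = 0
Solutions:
 h(x) = C1 + C2*x^9


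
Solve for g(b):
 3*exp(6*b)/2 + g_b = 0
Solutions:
 g(b) = C1 - exp(6*b)/4


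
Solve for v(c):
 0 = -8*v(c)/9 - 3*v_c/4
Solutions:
 v(c) = C1*exp(-32*c/27)


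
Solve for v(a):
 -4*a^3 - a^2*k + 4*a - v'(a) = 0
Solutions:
 v(a) = C1 - a^4 - a^3*k/3 + 2*a^2


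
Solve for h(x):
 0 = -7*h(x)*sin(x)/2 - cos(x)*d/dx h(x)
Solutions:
 h(x) = C1*cos(x)^(7/2)


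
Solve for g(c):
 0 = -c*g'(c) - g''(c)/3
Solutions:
 g(c) = C1 + C2*erf(sqrt(6)*c/2)


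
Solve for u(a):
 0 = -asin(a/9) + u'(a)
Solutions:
 u(a) = C1 + a*asin(a/9) + sqrt(81 - a^2)


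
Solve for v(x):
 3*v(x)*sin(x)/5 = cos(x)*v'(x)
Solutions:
 v(x) = C1/cos(x)^(3/5)


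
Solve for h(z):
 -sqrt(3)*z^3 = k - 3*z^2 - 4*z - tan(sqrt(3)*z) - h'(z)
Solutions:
 h(z) = C1 + k*z + sqrt(3)*z^4/4 - z^3 - 2*z^2 + sqrt(3)*log(cos(sqrt(3)*z))/3


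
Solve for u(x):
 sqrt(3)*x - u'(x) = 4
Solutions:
 u(x) = C1 + sqrt(3)*x^2/2 - 4*x


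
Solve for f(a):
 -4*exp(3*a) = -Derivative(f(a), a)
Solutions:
 f(a) = C1 + 4*exp(3*a)/3


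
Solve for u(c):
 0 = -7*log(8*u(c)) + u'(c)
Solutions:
 -Integral(1/(log(_y) + 3*log(2)), (_y, u(c)))/7 = C1 - c


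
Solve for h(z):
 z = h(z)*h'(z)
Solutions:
 h(z) = -sqrt(C1 + z^2)
 h(z) = sqrt(C1 + z^2)


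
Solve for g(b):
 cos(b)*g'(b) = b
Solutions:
 g(b) = C1 + Integral(b/cos(b), b)


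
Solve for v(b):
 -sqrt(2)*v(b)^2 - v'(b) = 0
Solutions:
 v(b) = 1/(C1 + sqrt(2)*b)


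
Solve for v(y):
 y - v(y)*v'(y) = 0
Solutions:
 v(y) = -sqrt(C1 + y^2)
 v(y) = sqrt(C1 + y^2)


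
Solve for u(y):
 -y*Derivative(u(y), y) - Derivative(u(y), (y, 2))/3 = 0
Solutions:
 u(y) = C1 + C2*erf(sqrt(6)*y/2)


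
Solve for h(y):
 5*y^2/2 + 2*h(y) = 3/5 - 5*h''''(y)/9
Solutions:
 h(y) = -5*y^2/4 + (C1*sin(10^(3/4)*sqrt(3)*y/10) + C2*cos(10^(3/4)*sqrt(3)*y/10))*exp(-10^(3/4)*sqrt(3)*y/10) + (C3*sin(10^(3/4)*sqrt(3)*y/10) + C4*cos(10^(3/4)*sqrt(3)*y/10))*exp(10^(3/4)*sqrt(3)*y/10) + 3/10


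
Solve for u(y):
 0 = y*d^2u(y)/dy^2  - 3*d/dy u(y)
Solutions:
 u(y) = C1 + C2*y^4


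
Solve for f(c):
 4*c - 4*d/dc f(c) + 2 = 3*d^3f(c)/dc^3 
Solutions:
 f(c) = C1 + C2*sin(2*sqrt(3)*c/3) + C3*cos(2*sqrt(3)*c/3) + c^2/2 + c/2


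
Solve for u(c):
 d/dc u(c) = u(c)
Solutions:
 u(c) = C1*exp(c)


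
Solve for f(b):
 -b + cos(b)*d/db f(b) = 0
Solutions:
 f(b) = C1 + Integral(b/cos(b), b)


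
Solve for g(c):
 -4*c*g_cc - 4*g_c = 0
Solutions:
 g(c) = C1 + C2*log(c)


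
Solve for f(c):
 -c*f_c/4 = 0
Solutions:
 f(c) = C1


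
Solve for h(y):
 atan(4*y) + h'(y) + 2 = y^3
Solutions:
 h(y) = C1 + y^4/4 - y*atan(4*y) - 2*y + log(16*y^2 + 1)/8


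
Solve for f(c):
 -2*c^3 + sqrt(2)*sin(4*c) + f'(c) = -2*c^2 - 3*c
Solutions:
 f(c) = C1 + c^4/2 - 2*c^3/3 - 3*c^2/2 + sqrt(2)*cos(4*c)/4


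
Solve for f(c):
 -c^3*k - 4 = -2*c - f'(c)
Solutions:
 f(c) = C1 + c^4*k/4 - c^2 + 4*c


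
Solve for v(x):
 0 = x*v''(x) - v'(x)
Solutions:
 v(x) = C1 + C2*x^2


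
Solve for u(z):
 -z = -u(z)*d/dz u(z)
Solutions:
 u(z) = -sqrt(C1 + z^2)
 u(z) = sqrt(C1 + z^2)


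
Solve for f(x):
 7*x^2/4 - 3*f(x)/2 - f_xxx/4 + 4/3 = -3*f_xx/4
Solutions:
 f(x) = C1*exp(x*(1/(2*(sqrt(3) + 2)^(1/3)) + (sqrt(3) + 2)^(1/3)/2 + 1))*sin(sqrt(3)*x*(-(sqrt(3) + 2)^(1/3) + (sqrt(3) + 2)^(-1/3))/2) + C2*exp(x*(1/(2*(sqrt(3) + 2)^(1/3)) + (sqrt(3) + 2)^(1/3)/2 + 1))*cos(sqrt(3)*x*(-(sqrt(3) + 2)^(1/3) + (sqrt(3) + 2)^(-1/3))/2) + C3*exp(x*(-(sqrt(3) + 2)^(1/3) - 1/(sqrt(3) + 2)^(1/3) + 1)) + 7*x^2/6 + 37/18


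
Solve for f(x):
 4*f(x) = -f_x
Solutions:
 f(x) = C1*exp(-4*x)


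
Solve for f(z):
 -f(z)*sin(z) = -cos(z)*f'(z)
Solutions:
 f(z) = C1/cos(z)


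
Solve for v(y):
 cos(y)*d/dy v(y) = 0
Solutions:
 v(y) = C1


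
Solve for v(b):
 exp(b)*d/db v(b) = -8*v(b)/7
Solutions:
 v(b) = C1*exp(8*exp(-b)/7)


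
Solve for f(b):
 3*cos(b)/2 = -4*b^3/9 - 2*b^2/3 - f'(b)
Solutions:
 f(b) = C1 - b^4/9 - 2*b^3/9 - 3*sin(b)/2


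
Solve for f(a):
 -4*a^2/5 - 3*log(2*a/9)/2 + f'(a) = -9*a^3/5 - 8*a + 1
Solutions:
 f(a) = C1 - 9*a^4/20 + 4*a^3/15 - 4*a^2 + 3*a*log(a)/2 - 3*a*log(3) - a/2 + 3*a*log(2)/2


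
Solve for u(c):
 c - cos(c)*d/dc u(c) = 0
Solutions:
 u(c) = C1 + Integral(c/cos(c), c)


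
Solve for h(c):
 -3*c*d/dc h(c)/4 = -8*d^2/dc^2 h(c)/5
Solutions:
 h(c) = C1 + C2*erfi(sqrt(15)*c/8)


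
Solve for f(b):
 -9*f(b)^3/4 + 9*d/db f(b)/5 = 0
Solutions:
 f(b) = -sqrt(2)*sqrt(-1/(C1 + 5*b))
 f(b) = sqrt(2)*sqrt(-1/(C1 + 5*b))


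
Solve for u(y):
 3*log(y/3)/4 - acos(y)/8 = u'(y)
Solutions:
 u(y) = C1 + 3*y*log(y)/4 - y*acos(y)/8 - 3*y*log(3)/4 - 3*y/4 + sqrt(1 - y^2)/8


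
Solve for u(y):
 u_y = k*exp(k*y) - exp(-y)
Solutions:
 u(y) = C1 + exp(k*y) + exp(-y)


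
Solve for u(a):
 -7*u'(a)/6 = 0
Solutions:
 u(a) = C1


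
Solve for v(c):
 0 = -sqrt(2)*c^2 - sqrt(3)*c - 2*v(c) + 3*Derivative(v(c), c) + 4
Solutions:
 v(c) = C1*exp(2*c/3) - sqrt(2)*c^2/2 - 3*sqrt(2)*c/2 - sqrt(3)*c/2 - 9*sqrt(2)/4 - 3*sqrt(3)/4 + 2


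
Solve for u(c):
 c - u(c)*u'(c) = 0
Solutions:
 u(c) = -sqrt(C1 + c^2)
 u(c) = sqrt(C1 + c^2)


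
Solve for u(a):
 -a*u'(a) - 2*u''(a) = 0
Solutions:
 u(a) = C1 + C2*erf(a/2)


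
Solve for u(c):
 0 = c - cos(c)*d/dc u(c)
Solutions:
 u(c) = C1 + Integral(c/cos(c), c)


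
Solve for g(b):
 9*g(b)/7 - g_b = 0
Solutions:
 g(b) = C1*exp(9*b/7)


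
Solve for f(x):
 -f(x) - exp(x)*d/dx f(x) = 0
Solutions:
 f(x) = C1*exp(exp(-x))


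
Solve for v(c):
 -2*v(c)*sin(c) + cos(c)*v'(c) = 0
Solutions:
 v(c) = C1/cos(c)^2


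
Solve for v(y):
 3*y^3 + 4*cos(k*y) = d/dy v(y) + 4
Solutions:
 v(y) = C1 + 3*y^4/4 - 4*y + 4*sin(k*y)/k


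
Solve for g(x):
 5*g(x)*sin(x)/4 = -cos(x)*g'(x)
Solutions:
 g(x) = C1*cos(x)^(5/4)


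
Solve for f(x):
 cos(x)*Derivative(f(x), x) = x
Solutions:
 f(x) = C1 + Integral(x/cos(x), x)


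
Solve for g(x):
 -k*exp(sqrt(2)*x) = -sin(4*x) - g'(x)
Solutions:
 g(x) = C1 + sqrt(2)*k*exp(sqrt(2)*x)/2 + cos(4*x)/4


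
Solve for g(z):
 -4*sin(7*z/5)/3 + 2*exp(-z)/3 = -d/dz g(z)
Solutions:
 g(z) = C1 - 20*cos(7*z/5)/21 + 2*exp(-z)/3


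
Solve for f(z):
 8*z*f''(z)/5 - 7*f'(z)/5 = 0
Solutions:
 f(z) = C1 + C2*z^(15/8)


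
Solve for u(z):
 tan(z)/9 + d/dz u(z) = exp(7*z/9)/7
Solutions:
 u(z) = C1 + 9*exp(7*z/9)/49 + log(cos(z))/9


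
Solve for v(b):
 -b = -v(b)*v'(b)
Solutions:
 v(b) = -sqrt(C1 + b^2)
 v(b) = sqrt(C1 + b^2)


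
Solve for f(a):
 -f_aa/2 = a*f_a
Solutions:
 f(a) = C1 + C2*erf(a)


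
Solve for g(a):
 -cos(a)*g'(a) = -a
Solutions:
 g(a) = C1 + Integral(a/cos(a), a)


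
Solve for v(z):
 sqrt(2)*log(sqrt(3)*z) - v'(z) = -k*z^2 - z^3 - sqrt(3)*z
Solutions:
 v(z) = C1 + k*z^3/3 + z^4/4 + sqrt(3)*z^2/2 + sqrt(2)*z*log(z) - sqrt(2)*z + sqrt(2)*z*log(3)/2


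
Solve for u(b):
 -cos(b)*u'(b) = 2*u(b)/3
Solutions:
 u(b) = C1*(sin(b) - 1)^(1/3)/(sin(b) + 1)^(1/3)


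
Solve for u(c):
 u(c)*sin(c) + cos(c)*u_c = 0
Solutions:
 u(c) = C1*cos(c)


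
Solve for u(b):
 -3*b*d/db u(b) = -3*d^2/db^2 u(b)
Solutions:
 u(b) = C1 + C2*erfi(sqrt(2)*b/2)


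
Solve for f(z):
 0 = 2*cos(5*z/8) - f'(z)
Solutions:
 f(z) = C1 + 16*sin(5*z/8)/5


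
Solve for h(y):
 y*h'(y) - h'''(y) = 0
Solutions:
 h(y) = C1 + Integral(C2*airyai(y) + C3*airybi(y), y)


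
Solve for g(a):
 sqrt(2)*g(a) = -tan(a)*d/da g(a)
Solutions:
 g(a) = C1/sin(a)^(sqrt(2))


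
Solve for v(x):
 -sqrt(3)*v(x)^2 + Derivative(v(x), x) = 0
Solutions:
 v(x) = -1/(C1 + sqrt(3)*x)


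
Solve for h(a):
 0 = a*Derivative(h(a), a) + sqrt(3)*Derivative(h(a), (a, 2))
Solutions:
 h(a) = C1 + C2*erf(sqrt(2)*3^(3/4)*a/6)


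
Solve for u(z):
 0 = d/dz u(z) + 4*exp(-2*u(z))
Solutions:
 u(z) = log(-sqrt(C1 - 8*z))
 u(z) = log(C1 - 8*z)/2


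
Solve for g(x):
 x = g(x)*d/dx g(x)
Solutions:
 g(x) = -sqrt(C1 + x^2)
 g(x) = sqrt(C1 + x^2)


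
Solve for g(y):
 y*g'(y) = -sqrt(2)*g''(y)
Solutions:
 g(y) = C1 + C2*erf(2^(1/4)*y/2)


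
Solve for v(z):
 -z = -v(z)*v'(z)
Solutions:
 v(z) = -sqrt(C1 + z^2)
 v(z) = sqrt(C1 + z^2)


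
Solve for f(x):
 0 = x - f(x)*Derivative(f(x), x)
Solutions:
 f(x) = -sqrt(C1 + x^2)
 f(x) = sqrt(C1 + x^2)


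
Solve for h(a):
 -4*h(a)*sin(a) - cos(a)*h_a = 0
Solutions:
 h(a) = C1*cos(a)^4


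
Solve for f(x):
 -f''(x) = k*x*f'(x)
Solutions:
 f(x) = Piecewise((-sqrt(2)*sqrt(pi)*C1*erf(sqrt(2)*sqrt(k)*x/2)/(2*sqrt(k)) - C2, (k > 0) | (k < 0)), (-C1*x - C2, True))


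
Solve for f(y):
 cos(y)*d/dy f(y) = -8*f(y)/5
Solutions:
 f(y) = C1*(sin(y) - 1)^(4/5)/(sin(y) + 1)^(4/5)


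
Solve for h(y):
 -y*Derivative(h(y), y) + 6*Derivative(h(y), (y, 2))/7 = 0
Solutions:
 h(y) = C1 + C2*erfi(sqrt(21)*y/6)


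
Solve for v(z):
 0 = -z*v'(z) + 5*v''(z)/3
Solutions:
 v(z) = C1 + C2*erfi(sqrt(30)*z/10)


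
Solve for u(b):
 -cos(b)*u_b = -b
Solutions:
 u(b) = C1 + Integral(b/cos(b), b)


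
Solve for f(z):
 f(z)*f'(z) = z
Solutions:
 f(z) = -sqrt(C1 + z^2)
 f(z) = sqrt(C1 + z^2)


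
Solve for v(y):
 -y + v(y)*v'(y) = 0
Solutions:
 v(y) = -sqrt(C1 + y^2)
 v(y) = sqrt(C1 + y^2)


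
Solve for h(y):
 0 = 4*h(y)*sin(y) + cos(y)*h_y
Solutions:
 h(y) = C1*cos(y)^4


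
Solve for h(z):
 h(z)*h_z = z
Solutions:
 h(z) = -sqrt(C1 + z^2)
 h(z) = sqrt(C1 + z^2)


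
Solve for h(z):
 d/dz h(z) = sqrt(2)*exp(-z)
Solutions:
 h(z) = C1 - sqrt(2)*exp(-z)


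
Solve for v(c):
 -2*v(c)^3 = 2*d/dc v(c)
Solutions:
 v(c) = -sqrt(2)*sqrt(-1/(C1 - c))/2
 v(c) = sqrt(2)*sqrt(-1/(C1 - c))/2


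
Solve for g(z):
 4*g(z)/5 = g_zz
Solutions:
 g(z) = C1*exp(-2*sqrt(5)*z/5) + C2*exp(2*sqrt(5)*z/5)


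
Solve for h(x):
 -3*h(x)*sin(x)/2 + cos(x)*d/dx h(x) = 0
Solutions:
 h(x) = C1/cos(x)^(3/2)


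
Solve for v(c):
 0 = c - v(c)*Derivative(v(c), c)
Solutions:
 v(c) = -sqrt(C1 + c^2)
 v(c) = sqrt(C1 + c^2)


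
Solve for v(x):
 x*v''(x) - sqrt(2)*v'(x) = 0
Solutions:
 v(x) = C1 + C2*x^(1 + sqrt(2))


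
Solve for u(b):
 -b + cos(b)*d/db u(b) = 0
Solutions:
 u(b) = C1 + Integral(b/cos(b), b)


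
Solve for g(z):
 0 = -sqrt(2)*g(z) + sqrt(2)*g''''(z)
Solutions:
 g(z) = C1*exp(-z) + C2*exp(z) + C3*sin(z) + C4*cos(z)


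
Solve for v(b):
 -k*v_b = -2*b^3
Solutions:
 v(b) = C1 + b^4/(2*k)


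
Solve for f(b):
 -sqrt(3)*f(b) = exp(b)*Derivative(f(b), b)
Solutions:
 f(b) = C1*exp(sqrt(3)*exp(-b))


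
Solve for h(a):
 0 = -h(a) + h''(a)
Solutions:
 h(a) = C1*exp(-a) + C2*exp(a)


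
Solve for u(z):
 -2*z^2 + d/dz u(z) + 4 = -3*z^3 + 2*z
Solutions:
 u(z) = C1 - 3*z^4/4 + 2*z^3/3 + z^2 - 4*z


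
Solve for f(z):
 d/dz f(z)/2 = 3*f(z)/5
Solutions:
 f(z) = C1*exp(6*z/5)


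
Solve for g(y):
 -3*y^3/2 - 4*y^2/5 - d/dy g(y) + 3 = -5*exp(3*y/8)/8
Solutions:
 g(y) = C1 - 3*y^4/8 - 4*y^3/15 + 3*y + 5*exp(3*y/8)/3


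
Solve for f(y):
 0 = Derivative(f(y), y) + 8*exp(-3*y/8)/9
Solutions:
 f(y) = C1 + 64*exp(-3*y/8)/27


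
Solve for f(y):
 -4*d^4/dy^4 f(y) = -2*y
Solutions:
 f(y) = C1 + C2*y + C3*y^2 + C4*y^3 + y^5/240


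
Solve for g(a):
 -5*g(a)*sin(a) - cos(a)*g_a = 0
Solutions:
 g(a) = C1*cos(a)^5


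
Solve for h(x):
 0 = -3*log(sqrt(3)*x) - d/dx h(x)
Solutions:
 h(x) = C1 - 3*x*log(x) - 3*x*log(3)/2 + 3*x


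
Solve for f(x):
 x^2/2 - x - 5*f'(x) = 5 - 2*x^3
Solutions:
 f(x) = C1 + x^4/10 + x^3/30 - x^2/10 - x


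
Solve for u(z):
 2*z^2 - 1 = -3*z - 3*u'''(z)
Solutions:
 u(z) = C1 + C2*z + C3*z^2 - z^5/90 - z^4/24 + z^3/18


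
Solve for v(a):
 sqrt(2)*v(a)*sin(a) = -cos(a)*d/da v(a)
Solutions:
 v(a) = C1*cos(a)^(sqrt(2))


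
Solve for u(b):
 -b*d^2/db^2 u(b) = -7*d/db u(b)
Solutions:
 u(b) = C1 + C2*b^8


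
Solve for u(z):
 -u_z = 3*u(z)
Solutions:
 u(z) = C1*exp(-3*z)


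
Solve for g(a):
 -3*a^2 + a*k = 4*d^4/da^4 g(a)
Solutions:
 g(a) = C1 + C2*a + C3*a^2 + C4*a^3 - a^6/480 + a^5*k/480


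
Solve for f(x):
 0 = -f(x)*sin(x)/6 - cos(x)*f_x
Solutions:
 f(x) = C1*cos(x)^(1/6)


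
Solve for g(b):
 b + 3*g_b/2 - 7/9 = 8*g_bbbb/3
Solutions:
 g(b) = C1 + C4*exp(6^(2/3)*b/4) - b^2/3 + 14*b/27 + (C2*sin(3*2^(2/3)*3^(1/6)*b/8) + C3*cos(3*2^(2/3)*3^(1/6)*b/8))*exp(-6^(2/3)*b/8)


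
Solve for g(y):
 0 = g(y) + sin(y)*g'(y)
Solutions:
 g(y) = C1*sqrt(cos(y) + 1)/sqrt(cos(y) - 1)


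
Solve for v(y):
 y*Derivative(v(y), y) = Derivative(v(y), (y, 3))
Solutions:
 v(y) = C1 + Integral(C2*airyai(y) + C3*airybi(y), y)


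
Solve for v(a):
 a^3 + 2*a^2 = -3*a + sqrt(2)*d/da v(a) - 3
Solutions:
 v(a) = C1 + sqrt(2)*a^4/8 + sqrt(2)*a^3/3 + 3*sqrt(2)*a^2/4 + 3*sqrt(2)*a/2


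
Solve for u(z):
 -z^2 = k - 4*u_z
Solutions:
 u(z) = C1 + k*z/4 + z^3/12


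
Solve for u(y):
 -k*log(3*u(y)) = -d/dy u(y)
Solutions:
 Integral(1/(log(_y) + log(3)), (_y, u(y))) = C1 + k*y


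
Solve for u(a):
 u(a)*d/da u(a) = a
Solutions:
 u(a) = -sqrt(C1 + a^2)
 u(a) = sqrt(C1 + a^2)


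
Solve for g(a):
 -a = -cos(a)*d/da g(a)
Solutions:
 g(a) = C1 + Integral(a/cos(a), a)


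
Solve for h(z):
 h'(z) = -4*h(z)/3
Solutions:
 h(z) = C1*exp(-4*z/3)


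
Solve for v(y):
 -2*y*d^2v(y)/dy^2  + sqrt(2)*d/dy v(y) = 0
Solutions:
 v(y) = C1 + C2*y^(sqrt(2)/2 + 1)


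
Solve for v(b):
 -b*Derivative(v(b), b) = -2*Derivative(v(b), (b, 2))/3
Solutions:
 v(b) = C1 + C2*erfi(sqrt(3)*b/2)


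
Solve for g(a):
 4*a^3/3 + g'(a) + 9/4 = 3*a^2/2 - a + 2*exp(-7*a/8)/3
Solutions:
 g(a) = C1 - a^4/3 + a^3/2 - a^2/2 - 9*a/4 - 16*exp(-7*a/8)/21


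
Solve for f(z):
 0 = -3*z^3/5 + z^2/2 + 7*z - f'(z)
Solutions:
 f(z) = C1 - 3*z^4/20 + z^3/6 + 7*z^2/2


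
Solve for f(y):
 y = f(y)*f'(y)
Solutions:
 f(y) = -sqrt(C1 + y^2)
 f(y) = sqrt(C1 + y^2)


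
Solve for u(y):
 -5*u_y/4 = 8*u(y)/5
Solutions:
 u(y) = C1*exp(-32*y/25)


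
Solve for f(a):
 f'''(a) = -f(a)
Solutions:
 f(a) = C3*exp(-a) + (C1*sin(sqrt(3)*a/2) + C2*cos(sqrt(3)*a/2))*exp(a/2)


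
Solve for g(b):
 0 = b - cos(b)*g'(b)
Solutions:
 g(b) = C1 + Integral(b/cos(b), b)


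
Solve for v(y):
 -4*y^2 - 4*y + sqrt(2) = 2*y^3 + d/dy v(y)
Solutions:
 v(y) = C1 - y^4/2 - 4*y^3/3 - 2*y^2 + sqrt(2)*y


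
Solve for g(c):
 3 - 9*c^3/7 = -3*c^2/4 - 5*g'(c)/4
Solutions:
 g(c) = C1 + 9*c^4/35 - c^3/5 - 12*c/5


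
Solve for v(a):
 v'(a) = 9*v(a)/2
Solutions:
 v(a) = C1*exp(9*a/2)


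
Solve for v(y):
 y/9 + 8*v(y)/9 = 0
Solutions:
 v(y) = -y/8


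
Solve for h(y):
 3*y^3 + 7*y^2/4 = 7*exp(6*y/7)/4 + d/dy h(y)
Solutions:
 h(y) = C1 + 3*y^4/4 + 7*y^3/12 - 49*exp(6*y/7)/24


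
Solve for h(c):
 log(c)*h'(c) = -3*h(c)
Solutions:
 h(c) = C1*exp(-3*li(c))


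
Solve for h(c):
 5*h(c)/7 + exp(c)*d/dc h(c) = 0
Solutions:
 h(c) = C1*exp(5*exp(-c)/7)


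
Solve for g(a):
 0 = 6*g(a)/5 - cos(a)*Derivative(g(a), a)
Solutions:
 g(a) = C1*(sin(a) + 1)^(3/5)/(sin(a) - 1)^(3/5)


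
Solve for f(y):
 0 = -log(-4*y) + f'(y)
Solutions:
 f(y) = C1 + y*log(-y) + y*(-1 + 2*log(2))


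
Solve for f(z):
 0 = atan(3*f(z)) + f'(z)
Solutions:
 Integral(1/atan(3*_y), (_y, f(z))) = C1 - z


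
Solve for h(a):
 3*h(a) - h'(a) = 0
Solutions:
 h(a) = C1*exp(3*a)


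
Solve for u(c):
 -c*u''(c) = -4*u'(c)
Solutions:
 u(c) = C1 + C2*c^5


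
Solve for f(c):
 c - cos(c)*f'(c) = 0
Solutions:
 f(c) = C1 + Integral(c/cos(c), c)


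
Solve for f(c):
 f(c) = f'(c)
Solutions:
 f(c) = C1*exp(c)


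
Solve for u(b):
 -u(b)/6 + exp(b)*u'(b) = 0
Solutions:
 u(b) = C1*exp(-exp(-b)/6)


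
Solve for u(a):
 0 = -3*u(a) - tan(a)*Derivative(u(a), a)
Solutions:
 u(a) = C1/sin(a)^3


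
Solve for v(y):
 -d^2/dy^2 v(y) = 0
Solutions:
 v(y) = C1 + C2*y


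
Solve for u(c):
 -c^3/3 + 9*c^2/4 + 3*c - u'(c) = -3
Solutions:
 u(c) = C1 - c^4/12 + 3*c^3/4 + 3*c^2/2 + 3*c


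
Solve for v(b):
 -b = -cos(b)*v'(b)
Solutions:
 v(b) = C1 + Integral(b/cos(b), b)


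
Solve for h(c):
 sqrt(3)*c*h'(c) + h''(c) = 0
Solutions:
 h(c) = C1 + C2*erf(sqrt(2)*3^(1/4)*c/2)


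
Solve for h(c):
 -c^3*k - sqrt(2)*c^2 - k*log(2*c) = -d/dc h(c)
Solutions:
 h(c) = C1 + c^4*k/4 + sqrt(2)*c^3/3 + c*k*log(c) - c*k + c*k*log(2)


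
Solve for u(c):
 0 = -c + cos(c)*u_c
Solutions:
 u(c) = C1 + Integral(c/cos(c), c)


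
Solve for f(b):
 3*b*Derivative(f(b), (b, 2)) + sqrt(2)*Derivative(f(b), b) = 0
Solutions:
 f(b) = C1 + C2*b^(1 - sqrt(2)/3)


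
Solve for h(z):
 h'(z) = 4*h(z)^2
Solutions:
 h(z) = -1/(C1 + 4*z)


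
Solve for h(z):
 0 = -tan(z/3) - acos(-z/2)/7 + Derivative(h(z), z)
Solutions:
 h(z) = C1 + z*acos(-z/2)/7 + sqrt(4 - z^2)/7 - 3*log(cos(z/3))


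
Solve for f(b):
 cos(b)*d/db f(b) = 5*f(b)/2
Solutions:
 f(b) = C1*(sin(b) + 1)^(5/4)/(sin(b) - 1)^(5/4)


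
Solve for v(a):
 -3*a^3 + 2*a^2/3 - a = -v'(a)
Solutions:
 v(a) = C1 + 3*a^4/4 - 2*a^3/9 + a^2/2


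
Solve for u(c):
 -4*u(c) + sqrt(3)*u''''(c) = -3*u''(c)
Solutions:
 u(c) = C1*exp(-sqrt(2)*3^(3/4)*c*sqrt(-3 + sqrt(9 + 16*sqrt(3)))/6) + C2*exp(sqrt(2)*3^(3/4)*c*sqrt(-3 + sqrt(9 + 16*sqrt(3)))/6) + C3*sin(sqrt(2)*3^(3/4)*c*sqrt(3 + sqrt(9 + 16*sqrt(3)))/6) + C4*cosh(sqrt(2)*3^(3/4)*c*sqrt(-sqrt(9 + 16*sqrt(3)) - 3)/6)


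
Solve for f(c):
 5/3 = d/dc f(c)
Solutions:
 f(c) = C1 + 5*c/3


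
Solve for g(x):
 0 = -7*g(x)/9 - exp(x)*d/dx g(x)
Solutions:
 g(x) = C1*exp(7*exp(-x)/9)


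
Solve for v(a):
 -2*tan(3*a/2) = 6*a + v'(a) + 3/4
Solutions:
 v(a) = C1 - 3*a^2 - 3*a/4 + 4*log(cos(3*a/2))/3


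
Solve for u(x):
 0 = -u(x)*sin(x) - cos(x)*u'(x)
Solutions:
 u(x) = C1*cos(x)


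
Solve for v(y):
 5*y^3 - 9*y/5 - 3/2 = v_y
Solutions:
 v(y) = C1 + 5*y^4/4 - 9*y^2/10 - 3*y/2


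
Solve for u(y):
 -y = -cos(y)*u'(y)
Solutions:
 u(y) = C1 + Integral(y/cos(y), y)


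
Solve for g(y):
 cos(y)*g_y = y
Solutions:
 g(y) = C1 + Integral(y/cos(y), y)


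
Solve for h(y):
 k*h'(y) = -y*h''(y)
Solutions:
 h(y) = C1 + y^(1 - re(k))*(C2*sin(log(y)*Abs(im(k))) + C3*cos(log(y)*im(k)))


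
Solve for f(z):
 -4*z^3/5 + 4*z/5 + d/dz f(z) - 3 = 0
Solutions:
 f(z) = C1 + z^4/5 - 2*z^2/5 + 3*z


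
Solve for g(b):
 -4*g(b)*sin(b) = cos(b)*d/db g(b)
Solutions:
 g(b) = C1*cos(b)^4


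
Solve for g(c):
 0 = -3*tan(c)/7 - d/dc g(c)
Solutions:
 g(c) = C1 + 3*log(cos(c))/7


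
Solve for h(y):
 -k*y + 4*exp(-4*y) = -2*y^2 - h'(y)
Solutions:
 h(y) = C1 + k*y^2/2 - 2*y^3/3 + exp(-4*y)


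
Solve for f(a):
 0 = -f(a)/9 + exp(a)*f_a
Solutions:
 f(a) = C1*exp(-exp(-a)/9)


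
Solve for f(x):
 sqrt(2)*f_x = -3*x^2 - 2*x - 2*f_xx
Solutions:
 f(x) = C1 + C2*exp(-sqrt(2)*x/2) - sqrt(2)*x^3/2 - sqrt(2)*x^2/2 + 3*x^2 - 6*sqrt(2)*x + 2*x


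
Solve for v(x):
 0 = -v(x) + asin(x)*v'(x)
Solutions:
 v(x) = C1*exp(Integral(1/asin(x), x))


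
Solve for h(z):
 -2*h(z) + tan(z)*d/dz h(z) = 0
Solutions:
 h(z) = C1*sin(z)^2


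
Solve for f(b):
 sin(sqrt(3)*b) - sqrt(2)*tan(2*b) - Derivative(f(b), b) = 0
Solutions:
 f(b) = C1 + sqrt(2)*log(cos(2*b))/2 - sqrt(3)*cos(sqrt(3)*b)/3


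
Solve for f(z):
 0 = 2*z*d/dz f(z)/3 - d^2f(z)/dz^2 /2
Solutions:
 f(z) = C1 + C2*erfi(sqrt(6)*z/3)


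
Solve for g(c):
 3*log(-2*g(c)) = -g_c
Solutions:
 Integral(1/(log(-_y) + log(2)), (_y, g(c)))/3 = C1 - c


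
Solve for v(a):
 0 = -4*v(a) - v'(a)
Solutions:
 v(a) = C1*exp(-4*a)


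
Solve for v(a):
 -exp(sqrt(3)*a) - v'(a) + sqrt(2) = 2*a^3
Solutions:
 v(a) = C1 - a^4/2 + sqrt(2)*a - sqrt(3)*exp(sqrt(3)*a)/3


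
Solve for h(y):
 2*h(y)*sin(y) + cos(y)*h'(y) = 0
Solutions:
 h(y) = C1*cos(y)^2


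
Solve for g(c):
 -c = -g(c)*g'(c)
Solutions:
 g(c) = -sqrt(C1 + c^2)
 g(c) = sqrt(C1 + c^2)


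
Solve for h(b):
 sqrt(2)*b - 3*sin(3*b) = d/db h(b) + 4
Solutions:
 h(b) = C1 + sqrt(2)*b^2/2 - 4*b + cos(3*b)


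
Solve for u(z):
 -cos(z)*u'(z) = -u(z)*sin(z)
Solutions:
 u(z) = C1/cos(z)


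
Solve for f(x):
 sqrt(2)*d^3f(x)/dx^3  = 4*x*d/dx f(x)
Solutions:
 f(x) = C1 + Integral(C2*airyai(sqrt(2)*x) + C3*airybi(sqrt(2)*x), x)


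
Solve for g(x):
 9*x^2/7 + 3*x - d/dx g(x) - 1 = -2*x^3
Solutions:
 g(x) = C1 + x^4/2 + 3*x^3/7 + 3*x^2/2 - x


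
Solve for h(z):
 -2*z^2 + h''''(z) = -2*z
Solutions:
 h(z) = C1 + C2*z + C3*z^2 + C4*z^3 + z^6/180 - z^5/60


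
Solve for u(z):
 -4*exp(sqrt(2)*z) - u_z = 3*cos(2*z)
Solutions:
 u(z) = C1 - 2*sqrt(2)*exp(sqrt(2)*z) - 3*sin(2*z)/2


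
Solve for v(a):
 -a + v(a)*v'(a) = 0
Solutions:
 v(a) = -sqrt(C1 + a^2)
 v(a) = sqrt(C1 + a^2)


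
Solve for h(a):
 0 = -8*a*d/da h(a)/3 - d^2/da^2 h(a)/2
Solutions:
 h(a) = C1 + C2*erf(2*sqrt(6)*a/3)


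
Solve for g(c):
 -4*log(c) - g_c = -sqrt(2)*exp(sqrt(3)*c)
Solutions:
 g(c) = C1 - 4*c*log(c) + 4*c + sqrt(6)*exp(sqrt(3)*c)/3


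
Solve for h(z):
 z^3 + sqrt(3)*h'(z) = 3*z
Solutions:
 h(z) = C1 - sqrt(3)*z^4/12 + sqrt(3)*z^2/2


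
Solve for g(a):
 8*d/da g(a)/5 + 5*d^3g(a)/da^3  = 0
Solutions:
 g(a) = C1 + C2*sin(2*sqrt(2)*a/5) + C3*cos(2*sqrt(2)*a/5)


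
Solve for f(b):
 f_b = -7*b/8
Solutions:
 f(b) = C1 - 7*b^2/16


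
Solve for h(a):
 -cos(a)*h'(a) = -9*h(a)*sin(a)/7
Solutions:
 h(a) = C1/cos(a)^(9/7)


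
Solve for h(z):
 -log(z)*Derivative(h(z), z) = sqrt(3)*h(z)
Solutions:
 h(z) = C1*exp(-sqrt(3)*li(z))


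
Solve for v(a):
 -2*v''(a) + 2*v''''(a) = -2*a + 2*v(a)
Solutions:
 v(a) = C1*exp(-sqrt(2)*a*sqrt(1 + sqrt(5))/2) + C2*exp(sqrt(2)*a*sqrt(1 + sqrt(5))/2) + C3*sin(sqrt(2)*a*sqrt(-1 + sqrt(5))/2) + C4*cos(sqrt(2)*a*sqrt(-1 + sqrt(5))/2) + a


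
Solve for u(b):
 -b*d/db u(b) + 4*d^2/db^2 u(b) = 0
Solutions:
 u(b) = C1 + C2*erfi(sqrt(2)*b/4)


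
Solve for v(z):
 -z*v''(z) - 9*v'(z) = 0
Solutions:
 v(z) = C1 + C2/z^8


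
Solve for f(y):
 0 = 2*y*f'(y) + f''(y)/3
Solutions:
 f(y) = C1 + C2*erf(sqrt(3)*y)
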